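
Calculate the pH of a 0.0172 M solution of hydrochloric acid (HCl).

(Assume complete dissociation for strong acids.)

[H⁺] = 0.0172 M for strong acid. pH = -log[H⁺] = -log(0.0172)

pH = 1.76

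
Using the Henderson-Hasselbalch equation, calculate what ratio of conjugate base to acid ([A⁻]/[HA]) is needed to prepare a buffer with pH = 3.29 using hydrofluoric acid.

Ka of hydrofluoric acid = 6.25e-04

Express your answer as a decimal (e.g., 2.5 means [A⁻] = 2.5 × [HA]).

pKa = -log(6.25e-04) = 3.2041. pH = pKa + log([A⁻]/[HA]), so log([A⁻]/[HA]) = pH − pKa = 3.29 − 3.2041 = 0.0859. [A⁻]/[HA] = 10^(0.0859) = 1.22

[A⁻]/[HA] = 1.22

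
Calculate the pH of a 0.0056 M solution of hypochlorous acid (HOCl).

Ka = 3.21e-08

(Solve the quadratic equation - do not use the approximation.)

x² + Ka×x - Ka×C = 0. Using quadratic formula: [H⁺] = 1.3391e-05

pH = 4.87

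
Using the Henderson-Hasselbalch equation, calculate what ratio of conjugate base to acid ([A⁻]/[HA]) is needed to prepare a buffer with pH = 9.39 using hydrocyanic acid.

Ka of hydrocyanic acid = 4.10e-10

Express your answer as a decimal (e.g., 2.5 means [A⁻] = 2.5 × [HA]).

pKa = -log(4.10e-10) = 9.3872. pH = pKa + log([A⁻]/[HA]), so log([A⁻]/[HA]) = pH − pKa = 9.39 − 9.3872 = 0.0028. [A⁻]/[HA] = 10^(0.0028) = 1.01

[A⁻]/[HA] = 1.01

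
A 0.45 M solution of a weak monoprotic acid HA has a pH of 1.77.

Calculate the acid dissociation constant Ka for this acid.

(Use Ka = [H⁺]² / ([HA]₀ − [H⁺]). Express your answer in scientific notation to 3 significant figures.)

[H⁺] = 10^(−pH) = 10^(−1.77) = 1.698e-02 M. For HA ⇌ H⁺ + A⁻, Ka = [H⁺][A⁻]/[HA] = [H⁺]² / ([HA]₀ − [H⁺]) = (1.698e-02)² / (0.45 − 1.698e-02) = 6.66e-04.

K_a = 6.66e-04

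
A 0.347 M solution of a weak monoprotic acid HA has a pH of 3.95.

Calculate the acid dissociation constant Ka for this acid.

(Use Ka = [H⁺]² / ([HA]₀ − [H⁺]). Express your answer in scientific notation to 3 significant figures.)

[H⁺] = 10^(−pH) = 10^(−3.95) = 1.122e-04 M. For HA ⇌ H⁺ + A⁻, Ka = [H⁺][A⁻]/[HA] = [H⁺]² / ([HA]₀ − [H⁺]) = (1.122e-04)² / (0.347 − 1.122e-04) = 3.63e-08.

K_a = 3.63e-08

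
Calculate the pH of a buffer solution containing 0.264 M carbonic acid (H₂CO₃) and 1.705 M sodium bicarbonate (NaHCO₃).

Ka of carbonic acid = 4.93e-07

pKa = -log(4.93e-07) = 6.31. pH = pKa + log([A⁻]/[HA]) = 6.31 + log(1.705/0.264)

pH = 7.12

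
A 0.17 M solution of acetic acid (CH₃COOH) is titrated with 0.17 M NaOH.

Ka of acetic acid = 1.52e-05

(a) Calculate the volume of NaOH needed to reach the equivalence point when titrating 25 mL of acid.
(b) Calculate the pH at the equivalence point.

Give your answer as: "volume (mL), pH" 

moles acid = 0.17 × 25/1000 = 0.00425 mol; V_base = moles/0.17 × 1000 = 25.0 mL. At equivalence only the conjugate base is present: [A⁻] = 0.00425/0.050 = 8.5000e-02 M. Kb = Kw/Ka = 6.58e-10; [OH⁻] = √(Kb × [A⁻]) = 7.4780e-06; pOH = 5.13; pH = 14 - pOH = 8.87.

V = 25.0 mL, pH = 8.87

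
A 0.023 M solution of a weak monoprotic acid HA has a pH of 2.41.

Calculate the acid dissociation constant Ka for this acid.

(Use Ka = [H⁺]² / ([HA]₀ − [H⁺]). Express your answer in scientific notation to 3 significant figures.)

[H⁺] = 10^(−pH) = 10^(−2.41) = 3.890e-03 M. For HA ⇌ H⁺ + A⁻, Ka = [H⁺][A⁻]/[HA] = [H⁺]² / ([HA]₀ − [H⁺]) = (3.890e-03)² / (0.023 − 3.890e-03) = 7.92e-04.

K_a = 7.92e-04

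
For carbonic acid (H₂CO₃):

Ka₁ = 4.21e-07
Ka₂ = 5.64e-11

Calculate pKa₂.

pKa₂ = -log(Ka₂) = -log(5.64e-11) = 10.25.

pK_{a2} = 10.25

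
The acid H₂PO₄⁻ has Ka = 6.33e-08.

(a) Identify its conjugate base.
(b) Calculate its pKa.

(a) The conjugate base is formed by removing one H⁺ from H₂PO₄⁻, giving HPO₄²⁻. (b) pKa = -log(Ka) = -log(6.33e-08) = 7.20.

Conjugate base: HPO₄²⁻; pK_a = 7.20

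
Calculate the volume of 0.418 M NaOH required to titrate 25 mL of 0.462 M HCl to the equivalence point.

At equivalence: moles acid = moles base. moles HCl = 0.462 × 25/1000 = 0.01155 mol. V_base = moles / 0.418 × 1000 = 27.6 mL.

V_{base} = 27.6 mL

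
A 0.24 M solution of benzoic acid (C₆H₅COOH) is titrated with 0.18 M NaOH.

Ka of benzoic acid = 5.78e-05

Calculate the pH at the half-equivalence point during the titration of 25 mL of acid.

At half-equivalence [HA] = [A⁻], so Henderson-Hasselbalch gives pH = pKa = -log(5.78e-05) = 4.24.

pH = pKa = 4.24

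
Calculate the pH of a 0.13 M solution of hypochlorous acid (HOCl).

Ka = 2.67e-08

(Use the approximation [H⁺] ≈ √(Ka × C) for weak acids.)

[H⁺] = √(Ka × C) = √(2.67e-08 × 0.13) = 5.8915e-05. pH = -log(5.8915e-05)

pH = 4.23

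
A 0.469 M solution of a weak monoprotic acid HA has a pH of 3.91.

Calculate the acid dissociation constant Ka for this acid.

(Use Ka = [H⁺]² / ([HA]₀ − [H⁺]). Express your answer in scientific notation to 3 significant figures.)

[H⁺] = 10^(−pH) = 10^(−3.91) = 1.230e-04 M. For HA ⇌ H⁺ + A⁻, Ka = [H⁺][A⁻]/[HA] = [H⁺]² / ([HA]₀ − [H⁺]) = (1.230e-04)² / (0.469 − 1.230e-04) = 3.23e-08.

K_a = 3.23e-08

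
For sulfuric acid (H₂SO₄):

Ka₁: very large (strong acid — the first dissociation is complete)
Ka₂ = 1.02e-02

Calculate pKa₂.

pKa₂ = -log(Ka₂) = -log(1.02e-02) = 1.99.

pK_{a2} = 1.99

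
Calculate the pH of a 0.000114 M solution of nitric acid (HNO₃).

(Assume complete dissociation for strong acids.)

[H⁺] = 0.000114 M for strong acid. pH = -log[H⁺] = -log(0.000114)

pH = 3.94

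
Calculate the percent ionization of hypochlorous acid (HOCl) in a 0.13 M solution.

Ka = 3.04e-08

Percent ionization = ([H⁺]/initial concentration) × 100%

Using Ka equilibrium: x² + Ka×x - Ka×C = 0. Solving: [H⁺] = 6.2850e-05. Percent = (6.2850e-05/0.13) × 100

Percent ionization = 0.0483%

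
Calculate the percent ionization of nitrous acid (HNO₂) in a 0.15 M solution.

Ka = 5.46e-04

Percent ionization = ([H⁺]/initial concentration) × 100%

Using Ka equilibrium: x² + Ka×x - Ka×C = 0. Solving: [H⁺] = 8.7810e-03. Percent = (8.7810e-03/0.15) × 100

Percent ionization = 5.85%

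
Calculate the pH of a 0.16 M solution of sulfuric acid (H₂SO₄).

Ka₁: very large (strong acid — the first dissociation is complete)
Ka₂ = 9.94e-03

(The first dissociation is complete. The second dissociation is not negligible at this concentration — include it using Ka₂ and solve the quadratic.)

First dissociation is complete: [H⁺]₀ = [HSO₄⁻]₀ = C = 0.16 M. Second dissociation HSO₄⁻ ⇌ H⁺ + SO₄²⁻: let x = [SO₄²⁻]. Ka₂ = (C + x)·x / (C − x) = 9.94e-03 → x² + (C + Ka₂)·x − Ka₂·C = 0 → x² + 0.16994·x − 1.590e-03 = 0. x = (−0.16994 + √(0.16994² + 4 × 1.590e-03)) / 2 = 8.8932e-03 M. [H⁺] = C + x = 0.16 + 8.8932e-03 = 1.6889e-01 M. pH = -log(1.6889e-01) = 0.77.

pH = 0.77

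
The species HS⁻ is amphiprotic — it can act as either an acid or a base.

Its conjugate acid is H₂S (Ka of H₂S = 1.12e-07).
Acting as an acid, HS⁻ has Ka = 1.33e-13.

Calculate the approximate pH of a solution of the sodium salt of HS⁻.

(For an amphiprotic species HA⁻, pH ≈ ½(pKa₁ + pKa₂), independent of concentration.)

pKa₁ = -log(1.12e-07) = 6.95; pKa₂ = -log(1.33e-13) = 12.88. For an amphiprotic species, pH ≈ ½(pKa₁ + pKa₂) = ½(6.95 + 12.88) = 9.91.

pH = 9.91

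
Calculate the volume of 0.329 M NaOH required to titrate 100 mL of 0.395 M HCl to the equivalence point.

At equivalence: moles acid = moles base. moles HCl = 0.395 × 100/1000 = 0.0395 mol. V_base = moles / 0.329 × 1000 = 120.1 mL.

V_{base} = 120.1 mL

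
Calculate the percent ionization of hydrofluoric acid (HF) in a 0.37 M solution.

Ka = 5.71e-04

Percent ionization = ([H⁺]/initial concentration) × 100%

Using Ka equilibrium: x² + Ka×x - Ka×C = 0. Solving: [H⁺] = 1.4252e-02. Percent = (1.4252e-02/0.37) × 100

Percent ionization = 3.85%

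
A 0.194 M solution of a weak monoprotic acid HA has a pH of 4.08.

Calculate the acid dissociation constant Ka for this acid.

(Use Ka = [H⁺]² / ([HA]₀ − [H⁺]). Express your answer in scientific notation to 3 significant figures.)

[H⁺] = 10^(−pH) = 10^(−4.08) = 8.318e-05 M. For HA ⇌ H⁺ + A⁻, Ka = [H⁺][A⁻]/[HA] = [H⁺]² / ([HA]₀ − [H⁺]) = (8.318e-05)² / (0.194 − 8.318e-05) = 3.57e-08.

K_a = 3.57e-08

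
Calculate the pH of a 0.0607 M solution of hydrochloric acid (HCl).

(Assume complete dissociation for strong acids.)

[H⁺] = 0.0607 M for strong acid. pH = -log[H⁺] = -log(0.0607)

pH = 1.22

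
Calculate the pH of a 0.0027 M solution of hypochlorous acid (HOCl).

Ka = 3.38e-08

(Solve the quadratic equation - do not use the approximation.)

x² + Ka×x - Ka×C = 0. Using quadratic formula: [H⁺] = 9.5361e-06

pH = 5.02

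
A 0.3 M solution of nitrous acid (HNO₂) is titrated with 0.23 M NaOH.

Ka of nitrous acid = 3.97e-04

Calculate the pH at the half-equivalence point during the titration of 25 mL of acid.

At half-equivalence [HA] = [A⁻], so Henderson-Hasselbalch gives pH = pKa = -log(3.97e-04) = 3.40.

pH = pKa = 3.40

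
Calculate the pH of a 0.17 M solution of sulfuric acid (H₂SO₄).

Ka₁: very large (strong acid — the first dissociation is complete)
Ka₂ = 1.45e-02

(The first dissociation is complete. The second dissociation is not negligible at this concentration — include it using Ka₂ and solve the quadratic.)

First dissociation is complete: [H⁺]₀ = [HSO₄⁻]₀ = C = 0.17 M. Second dissociation HSO₄⁻ ⇌ H⁺ + SO₄²⁻: let x = [SO₄²⁻]. Ka₂ = (C + x)·x / (C − x) = 1.45e-02 → x² + (C + Ka₂)·x − Ka₂·C = 0 → x² + 0.18450·x − 2.465e-03 = 0. x = (−0.18450 + √(0.18450² + 4 × 2.465e-03)) / 2 = 1.2512e-02 M. [H⁺] = C + x = 0.17 + 1.2512e-02 = 1.8251e-01 M. pH = -log(1.8251e-01) = 0.74.

pH = 0.74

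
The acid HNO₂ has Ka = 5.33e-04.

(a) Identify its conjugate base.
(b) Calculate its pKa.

(a) The conjugate base is formed by removing one H⁺ from HNO₂, giving NO₂⁻. (b) pKa = -log(Ka) = -log(5.33e-04) = 3.27.

Conjugate base: NO₂⁻; pK_a = 3.27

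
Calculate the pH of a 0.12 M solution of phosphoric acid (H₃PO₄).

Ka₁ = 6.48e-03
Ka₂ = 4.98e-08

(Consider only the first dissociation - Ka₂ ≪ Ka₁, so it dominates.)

First dissociation dominates. From Ka₁ = [H⁺][HA⁻]/[H₂A], x² + Ka₁·x − Ka₁·C = 0 with C = 0.12 M and Ka₁ = 6.48e-03. Solving: [H⁺] = (−Ka₁ + √(Ka₁² + 4·Ka₁·C)) / 2 = 2.4833e-02 M. pH = -log(2.4833e-02) = 1.60.

pH = 1.60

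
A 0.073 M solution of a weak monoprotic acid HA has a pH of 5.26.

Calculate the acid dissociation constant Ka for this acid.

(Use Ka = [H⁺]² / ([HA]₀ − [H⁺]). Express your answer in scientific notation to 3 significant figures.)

[H⁺] = 10^(−pH) = 10^(−5.26) = 5.495e-06 M. For HA ⇌ H⁺ + A⁻, Ka = [H⁺][A⁻]/[HA] = [H⁺]² / ([HA]₀ − [H⁺]) = (5.495e-06)² / (0.073 − 5.495e-06) = 4.14e-10.

K_a = 4.14e-10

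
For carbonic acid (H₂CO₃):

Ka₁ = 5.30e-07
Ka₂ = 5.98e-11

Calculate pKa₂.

pKa₂ = -log(Ka₂) = -log(5.98e-11) = 10.22.

pK_{a2} = 10.22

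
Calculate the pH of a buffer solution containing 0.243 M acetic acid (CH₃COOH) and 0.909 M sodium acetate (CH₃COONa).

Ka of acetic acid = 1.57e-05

pKa = -log(1.57e-05) = 4.80. pH = pKa + log([A⁻]/[HA]) = 4.80 + log(0.909/0.243)

pH = 5.38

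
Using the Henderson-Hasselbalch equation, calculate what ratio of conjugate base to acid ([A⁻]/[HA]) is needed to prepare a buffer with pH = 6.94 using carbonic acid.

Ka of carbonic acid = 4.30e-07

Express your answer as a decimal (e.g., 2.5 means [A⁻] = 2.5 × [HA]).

pKa = -log(4.30e-07) = 6.3665. pH = pKa + log([A⁻]/[HA]), so log([A⁻]/[HA]) = pH − pKa = 6.94 − 6.3665 = 0.5735. [A⁻]/[HA] = 10^(0.5735) = 3.75

[A⁻]/[HA] = 3.75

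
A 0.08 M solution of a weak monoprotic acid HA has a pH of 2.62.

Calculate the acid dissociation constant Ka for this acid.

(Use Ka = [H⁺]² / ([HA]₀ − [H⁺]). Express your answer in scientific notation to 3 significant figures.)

[H⁺] = 10^(−pH) = 10^(−2.62) = 2.399e-03 M. For HA ⇌ H⁺ + A⁻, Ka = [H⁺][A⁻]/[HA] = [H⁺]² / ([HA]₀ − [H⁺]) = (2.399e-03)² / (0.08 − 2.399e-03) = 7.42e-05.

K_a = 7.42e-05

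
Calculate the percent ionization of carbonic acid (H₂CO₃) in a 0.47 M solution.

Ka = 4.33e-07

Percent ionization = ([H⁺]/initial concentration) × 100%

Using Ka equilibrium: x² + Ka×x - Ka×C = 0. Solving: [H⁺] = 4.5090e-04. Percent = (4.5090e-04/0.47) × 100

Percent ionization = 0.0959%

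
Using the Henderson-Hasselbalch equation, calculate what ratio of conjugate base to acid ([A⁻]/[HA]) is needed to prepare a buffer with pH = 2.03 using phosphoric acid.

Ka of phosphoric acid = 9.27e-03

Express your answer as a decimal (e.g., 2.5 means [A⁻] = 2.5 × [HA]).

pKa = -log(9.27e-03) = 2.0329. pH = pKa + log([A⁻]/[HA]), so log([A⁻]/[HA]) = pH − pKa = 2.03 − 2.0329 = -0.0029. [A⁻]/[HA] = 10^(-0.0029) = 0.993

[A⁻]/[HA] = 0.993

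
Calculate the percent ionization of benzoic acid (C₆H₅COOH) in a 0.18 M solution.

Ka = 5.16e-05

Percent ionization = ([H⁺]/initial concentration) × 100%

Using Ka equilibrium: x² + Ka×x - Ka×C = 0. Solving: [H⁺] = 3.0219e-03. Percent = (3.0219e-03/0.18) × 100

Percent ionization = 1.68%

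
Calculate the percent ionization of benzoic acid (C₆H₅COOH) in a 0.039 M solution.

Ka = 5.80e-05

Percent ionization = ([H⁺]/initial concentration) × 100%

Using Ka equilibrium: x² + Ka×x - Ka×C = 0. Solving: [H⁺] = 1.4753e-03. Percent = (1.4753e-03/0.039) × 100

Percent ionization = 3.78%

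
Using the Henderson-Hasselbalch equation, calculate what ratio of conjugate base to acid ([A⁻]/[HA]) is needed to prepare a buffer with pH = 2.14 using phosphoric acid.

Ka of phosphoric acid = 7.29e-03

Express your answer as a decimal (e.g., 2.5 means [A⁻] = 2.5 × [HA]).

pKa = -log(7.29e-03) = 2.1373. pH = pKa + log([A⁻]/[HA]), so log([A⁻]/[HA]) = pH − pKa = 2.14 − 2.1373 = 0.0027. [A⁻]/[HA] = 10^(0.0027) = 1.01

[A⁻]/[HA] = 1.01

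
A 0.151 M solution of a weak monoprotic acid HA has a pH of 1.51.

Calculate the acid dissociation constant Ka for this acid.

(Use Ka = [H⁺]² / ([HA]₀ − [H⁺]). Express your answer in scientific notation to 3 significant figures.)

[H⁺] = 10^(−pH) = 10^(−1.51) = 3.090e-02 M. For HA ⇌ H⁺ + A⁻, Ka = [H⁺][A⁻]/[HA] = [H⁺]² / ([HA]₀ − [H⁺]) = (3.090e-02)² / (0.151 − 3.090e-02) = 7.95e-03.

K_a = 7.95e-03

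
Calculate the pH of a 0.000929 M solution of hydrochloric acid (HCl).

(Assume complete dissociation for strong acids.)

[H⁺] = 0.000929 M for strong acid. pH = -log[H⁺] = -log(0.000929)

pH = 3.03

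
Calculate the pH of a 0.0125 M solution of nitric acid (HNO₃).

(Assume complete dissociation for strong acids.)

[H⁺] = 0.0125 M for strong acid. pH = -log[H⁺] = -log(0.0125)

pH = 1.90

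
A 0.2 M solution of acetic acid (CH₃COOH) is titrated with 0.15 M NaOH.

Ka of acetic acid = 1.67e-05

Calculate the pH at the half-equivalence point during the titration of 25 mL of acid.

At half-equivalence [HA] = [A⁻], so Henderson-Hasselbalch gives pH = pKa = -log(1.67e-05) = 4.78.

pH = pKa = 4.78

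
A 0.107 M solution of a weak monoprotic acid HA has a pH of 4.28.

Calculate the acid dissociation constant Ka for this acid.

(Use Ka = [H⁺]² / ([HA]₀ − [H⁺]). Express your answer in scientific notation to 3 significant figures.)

[H⁺] = 10^(−pH) = 10^(−4.28) = 5.248e-05 M. For HA ⇌ H⁺ + A⁻, Ka = [H⁺][A⁻]/[HA] = [H⁺]² / ([HA]₀ − [H⁺]) = (5.248e-05)² / (0.107 − 5.248e-05) = 2.58e-08.

K_a = 2.58e-08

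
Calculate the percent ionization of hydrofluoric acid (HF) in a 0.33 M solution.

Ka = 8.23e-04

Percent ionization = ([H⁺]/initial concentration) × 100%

Using Ka equilibrium: x² + Ka×x - Ka×C = 0. Solving: [H⁺] = 1.6074e-02. Percent = (1.6074e-02/0.33) × 100

Percent ionization = 4.87%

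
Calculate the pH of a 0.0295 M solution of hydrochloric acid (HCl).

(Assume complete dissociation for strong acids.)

[H⁺] = 0.0295 M for strong acid. pH = -log[H⁺] = -log(0.0295)

pH = 1.53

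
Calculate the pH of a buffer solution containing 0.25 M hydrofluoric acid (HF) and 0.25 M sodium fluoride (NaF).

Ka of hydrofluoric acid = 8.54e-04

pKa = -log(8.54e-04) = 3.07. pH = pKa + log([A⁻]/[HA]) = 3.07 + log(0.25/0.25)

pH = 3.07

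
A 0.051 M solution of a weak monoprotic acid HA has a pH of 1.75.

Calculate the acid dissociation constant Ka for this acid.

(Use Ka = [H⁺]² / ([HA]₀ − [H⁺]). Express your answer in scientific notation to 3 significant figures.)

[H⁺] = 10^(−pH) = 10^(−1.75) = 1.778e-02 M. For HA ⇌ H⁺ + A⁻, Ka = [H⁺][A⁻]/[HA] = [H⁺]² / ([HA]₀ − [H⁺]) = (1.778e-02)² / (0.051 − 1.778e-02) = 9.52e-03.

K_a = 9.52e-03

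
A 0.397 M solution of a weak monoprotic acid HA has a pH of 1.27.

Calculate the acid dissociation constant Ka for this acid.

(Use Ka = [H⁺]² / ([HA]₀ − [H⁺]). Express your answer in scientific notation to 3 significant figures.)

[H⁺] = 10^(−pH) = 10^(−1.27) = 5.370e-02 M. For HA ⇌ H⁺ + A⁻, Ka = [H⁺][A⁻]/[HA] = [H⁺]² / ([HA]₀ − [H⁺]) = (5.370e-02)² / (0.397 − 5.370e-02) = 8.40e-03.

K_a = 8.40e-03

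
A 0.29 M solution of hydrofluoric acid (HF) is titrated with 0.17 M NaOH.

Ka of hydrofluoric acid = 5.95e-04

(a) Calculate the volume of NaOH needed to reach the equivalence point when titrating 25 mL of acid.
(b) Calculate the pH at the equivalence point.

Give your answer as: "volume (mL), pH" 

moles acid = 0.29 × 25/1000 = 0.00725 mol; V_base = moles/0.17 × 1000 = 42.6 mL. At equivalence only the conjugate base is present: [A⁻] = 0.00725/0.068 = 1.0717e-01 M. Kb = Kw/Ka = 1.68e-11; [OH⁻] = √(Kb × [A⁻]) = 1.3421e-06; pOH = 5.87; pH = 14 - pOH = 8.13.

V = 42.6 mL, pH = 8.13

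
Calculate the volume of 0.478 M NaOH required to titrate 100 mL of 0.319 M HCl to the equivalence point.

At equivalence: moles acid = moles base. moles HCl = 0.319 × 100/1000 = 0.0319 mol. V_base = moles / 0.478 × 1000 = 66.7 mL.

V_{base} = 66.7 mL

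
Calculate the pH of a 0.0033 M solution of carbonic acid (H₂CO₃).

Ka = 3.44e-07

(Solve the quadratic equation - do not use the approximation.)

x² + Ka×x - Ka×C = 0. Using quadratic formula: [H⁺] = 3.3521e-05

pH = 4.47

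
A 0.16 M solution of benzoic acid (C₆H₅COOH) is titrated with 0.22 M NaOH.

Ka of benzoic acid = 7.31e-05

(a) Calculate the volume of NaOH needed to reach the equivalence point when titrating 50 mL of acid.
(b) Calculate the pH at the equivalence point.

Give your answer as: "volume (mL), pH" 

moles acid = 0.16 × 50/1000 = 0.008 mol; V_base = moles/0.22 × 1000 = 36.4 mL. At equivalence only the conjugate base is present: [A⁻] = 0.008/0.086 = 9.2632e-02 M. Kb = Kw/Ka = 1.37e-10; [OH⁻] = √(Kb × [A⁻]) = 3.5598e-06; pOH = 5.45; pH = 14 - pOH = 8.55.

V = 36.4 mL, pH = 8.55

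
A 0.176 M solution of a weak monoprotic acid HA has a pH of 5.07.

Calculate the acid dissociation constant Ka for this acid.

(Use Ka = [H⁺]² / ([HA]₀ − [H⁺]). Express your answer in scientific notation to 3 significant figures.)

[H⁺] = 10^(−pH) = 10^(−5.07) = 8.511e-06 M. For HA ⇌ H⁺ + A⁻, Ka = [H⁺][A⁻]/[HA] = [H⁺]² / ([HA]₀ − [H⁺]) = (8.511e-06)² / (0.176 − 8.511e-06) = 4.12e-10.

K_a = 4.12e-10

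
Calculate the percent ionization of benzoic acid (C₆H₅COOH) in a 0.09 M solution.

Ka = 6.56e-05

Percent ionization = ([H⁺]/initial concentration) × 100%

Using Ka equilibrium: x² + Ka×x - Ka×C = 0. Solving: [H⁺] = 2.3972e-03. Percent = (2.3972e-03/0.09) × 100

Percent ionization = 2.66%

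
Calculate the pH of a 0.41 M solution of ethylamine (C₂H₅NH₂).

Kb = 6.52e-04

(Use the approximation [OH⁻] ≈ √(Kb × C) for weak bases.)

[OH⁻] = √(Kb × C) = √(6.52e-04 × 0.41) = 1.6350e-02. pOH = 1.79, pH = 14 - pOH

pH = 12.21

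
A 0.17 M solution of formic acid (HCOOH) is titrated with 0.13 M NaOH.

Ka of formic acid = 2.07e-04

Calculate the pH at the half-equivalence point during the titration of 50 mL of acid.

At half-equivalence [HA] = [A⁻], so Henderson-Hasselbalch gives pH = pKa = -log(2.07e-04) = 3.68.

pH = pKa = 3.68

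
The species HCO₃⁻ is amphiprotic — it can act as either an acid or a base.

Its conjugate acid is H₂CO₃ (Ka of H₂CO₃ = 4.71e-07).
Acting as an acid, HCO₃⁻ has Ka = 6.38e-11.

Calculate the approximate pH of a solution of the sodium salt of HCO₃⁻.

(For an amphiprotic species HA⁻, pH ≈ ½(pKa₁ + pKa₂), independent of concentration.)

pKa₁ = -log(4.71e-07) = 6.33; pKa₂ = -log(6.38e-11) = 10.20. For an amphiprotic species, pH ≈ ½(pKa₁ + pKa₂) = ½(6.33 + 10.20) = 8.26.

pH = 8.26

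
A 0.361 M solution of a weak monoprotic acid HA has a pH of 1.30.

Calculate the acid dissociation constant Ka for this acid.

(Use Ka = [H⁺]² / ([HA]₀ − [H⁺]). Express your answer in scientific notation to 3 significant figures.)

[H⁺] = 10^(−pH) = 10^(−1.30) = 5.012e-02 M. For HA ⇌ H⁺ + A⁻, Ka = [H⁺][A⁻]/[HA] = [H⁺]² / ([HA]₀ − [H⁺]) = (5.012e-02)² / (0.361 − 5.012e-02) = 8.08e-03.

K_a = 8.08e-03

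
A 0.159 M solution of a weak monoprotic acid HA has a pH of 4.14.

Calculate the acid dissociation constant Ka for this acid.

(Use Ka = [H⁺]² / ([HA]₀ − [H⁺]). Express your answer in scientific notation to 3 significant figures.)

[H⁺] = 10^(−pH) = 10^(−4.14) = 7.244e-05 M. For HA ⇌ H⁺ + A⁻, Ka = [H⁺][A⁻]/[HA] = [H⁺]² / ([HA]₀ − [H⁺]) = (7.244e-05)² / (0.159 − 7.244e-05) = 3.30e-08.

K_a = 3.30e-08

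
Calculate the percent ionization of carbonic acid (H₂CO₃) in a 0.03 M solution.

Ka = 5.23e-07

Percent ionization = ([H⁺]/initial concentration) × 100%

Using Ka equilibrium: x² + Ka×x - Ka×C = 0. Solving: [H⁺] = 1.2500e-04. Percent = (1.2500e-04/0.03) × 100

Percent ionization = 0.417%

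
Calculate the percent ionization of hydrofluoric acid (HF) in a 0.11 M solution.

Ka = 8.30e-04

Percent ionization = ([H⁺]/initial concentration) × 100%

Using Ka equilibrium: x² + Ka×x - Ka×C = 0. Solving: [H⁺] = 9.1491e-03. Percent = (9.1491e-03/0.11) × 100

Percent ionization = 8.32%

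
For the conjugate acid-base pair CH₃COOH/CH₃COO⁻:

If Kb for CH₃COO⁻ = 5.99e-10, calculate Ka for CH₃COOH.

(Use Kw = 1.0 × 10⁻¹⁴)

For a conjugate pair Ka × Kb = Kw, so Ka = Kw/Kb = 1.0 × 10⁻¹⁴ / 5.99e-10 = 1.67e-05.

K_a = 1.67e-05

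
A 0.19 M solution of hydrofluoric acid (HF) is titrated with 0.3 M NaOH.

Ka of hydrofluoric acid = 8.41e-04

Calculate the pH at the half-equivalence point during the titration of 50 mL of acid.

At half-equivalence [HA] = [A⁻], so Henderson-Hasselbalch gives pH = pKa = -log(8.41e-04) = 3.08.

pH = pKa = 3.08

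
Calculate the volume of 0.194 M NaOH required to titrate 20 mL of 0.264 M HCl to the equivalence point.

At equivalence: moles acid = moles base. moles HCl = 0.264 × 20/1000 = 0.00528 mol. V_base = moles / 0.194 × 1000 = 27.2 mL.

V_{base} = 27.2 mL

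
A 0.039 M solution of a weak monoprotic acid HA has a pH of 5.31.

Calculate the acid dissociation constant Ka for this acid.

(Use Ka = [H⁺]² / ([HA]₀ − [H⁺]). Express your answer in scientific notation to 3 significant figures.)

[H⁺] = 10^(−pH) = 10^(−5.31) = 4.898e-06 M. For HA ⇌ H⁺ + A⁻, Ka = [H⁺][A⁻]/[HA] = [H⁺]² / ([HA]₀ − [H⁺]) = (4.898e-06)² / (0.039 − 4.898e-06) = 6.15e-10.

K_a = 6.15e-10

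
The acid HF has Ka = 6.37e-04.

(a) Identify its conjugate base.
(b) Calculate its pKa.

(a) The conjugate base is formed by removing one H⁺ from HF, giving F⁻. (b) pKa = -log(Ka) = -log(6.37e-04) = 3.20.

Conjugate base: F⁻; pK_a = 3.20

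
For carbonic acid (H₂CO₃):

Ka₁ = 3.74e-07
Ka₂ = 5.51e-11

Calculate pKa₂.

pKa₂ = -log(Ka₂) = -log(5.51e-11) = 10.26.

pK_{a2} = 10.26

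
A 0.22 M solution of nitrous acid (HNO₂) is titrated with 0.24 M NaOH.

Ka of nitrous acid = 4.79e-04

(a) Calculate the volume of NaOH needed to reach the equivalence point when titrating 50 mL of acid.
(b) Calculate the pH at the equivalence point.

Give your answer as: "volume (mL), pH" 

moles acid = 0.22 × 50/1000 = 0.011 mol; V_base = moles/0.24 × 1000 = 45.8 mL. At equivalence only the conjugate base is present: [A⁻] = 0.011/0.096 = 1.1478e-01 M. Kb = Kw/Ka = 2.09e-11; [OH⁻] = √(Kb × [A⁻]) = 1.5480e-06; pOH = 5.81; pH = 14 - pOH = 8.19.

V = 45.8 mL, pH = 8.19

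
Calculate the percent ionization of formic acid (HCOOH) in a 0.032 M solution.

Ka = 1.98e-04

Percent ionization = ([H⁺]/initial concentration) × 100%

Using Ka equilibrium: x² + Ka×x - Ka×C = 0. Solving: [H⁺] = 2.4201e-03. Percent = (2.4201e-03/0.032) × 100

Percent ionization = 7.56%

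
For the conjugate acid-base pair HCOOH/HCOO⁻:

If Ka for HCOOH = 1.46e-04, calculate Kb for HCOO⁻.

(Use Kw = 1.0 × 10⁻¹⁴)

For a conjugate pair Ka × Kb = Kw, so Kb = Kw/Ka = 1.0 × 10⁻¹⁴ / 1.46e-04 = 6.85e-11.

K_b = 6.85e-11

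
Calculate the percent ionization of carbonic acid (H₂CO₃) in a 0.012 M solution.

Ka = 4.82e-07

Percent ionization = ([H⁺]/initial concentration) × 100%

Using Ka equilibrium: x² + Ka×x - Ka×C = 0. Solving: [H⁺] = 7.5812e-05. Percent = (7.5812e-05/0.012) × 100

Percent ionization = 0.632%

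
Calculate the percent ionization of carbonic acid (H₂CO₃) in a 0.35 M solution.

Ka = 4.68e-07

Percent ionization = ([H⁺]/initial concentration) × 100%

Using Ka equilibrium: x² + Ka×x - Ka×C = 0. Solving: [H⁺] = 4.0449e-04. Percent = (4.0449e-04/0.35) × 100

Percent ionization = 0.116%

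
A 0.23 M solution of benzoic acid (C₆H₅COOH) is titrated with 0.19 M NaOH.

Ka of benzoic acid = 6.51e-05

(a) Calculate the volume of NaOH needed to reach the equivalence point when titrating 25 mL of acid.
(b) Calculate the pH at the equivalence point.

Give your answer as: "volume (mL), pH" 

moles acid = 0.23 × 25/1000 = 0.00575 mol; V_base = moles/0.19 × 1000 = 30.3 mL. At equivalence only the conjugate base is present: [A⁻] = 0.00575/0.055 = 1.0405e-01 M. Kb = Kw/Ka = 1.54e-10; [OH⁻] = √(Kb × [A⁻]) = 3.9978e-06; pOH = 5.40; pH = 14 - pOH = 8.60.

V = 30.3 mL, pH = 8.60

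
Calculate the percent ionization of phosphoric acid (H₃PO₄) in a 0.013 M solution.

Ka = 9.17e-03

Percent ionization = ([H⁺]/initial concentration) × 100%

Using Ka equilibrium: x² + Ka×x - Ka×C = 0. Solving: [H⁺] = 7.2570e-03. Percent = (7.2570e-03/0.013) × 100

Percent ionization = 55.8%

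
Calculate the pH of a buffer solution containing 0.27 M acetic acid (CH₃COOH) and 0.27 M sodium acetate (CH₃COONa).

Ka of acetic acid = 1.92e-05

pKa = -log(1.92e-05) = 4.72. pH = pKa + log([A⁻]/[HA]) = 4.72 + log(0.27/0.27)

pH = 4.72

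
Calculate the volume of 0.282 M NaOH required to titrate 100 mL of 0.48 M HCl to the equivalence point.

At equivalence: moles acid = moles base. moles HCl = 0.48 × 100/1000 = 0.048 mol. V_base = moles / 0.282 × 1000 = 170.2 mL.

V_{base} = 170.2 mL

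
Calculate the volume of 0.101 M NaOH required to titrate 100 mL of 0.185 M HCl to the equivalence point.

At equivalence: moles acid = moles base. moles HCl = 0.185 × 100/1000 = 0.0185 mol. V_base = moles / 0.101 × 1000 = 183.2 mL.

V_{base} = 183.2 mL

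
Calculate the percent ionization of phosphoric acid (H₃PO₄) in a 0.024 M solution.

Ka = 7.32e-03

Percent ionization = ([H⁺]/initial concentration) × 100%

Using Ka equilibrium: x² + Ka×x - Ka×C = 0. Solving: [H⁺] = 1.0090e-02. Percent = (1.0090e-02/0.024) × 100

Percent ionization = 42%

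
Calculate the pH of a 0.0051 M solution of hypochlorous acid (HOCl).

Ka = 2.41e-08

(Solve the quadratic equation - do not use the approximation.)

x² + Ka×x - Ka×C = 0. Using quadratic formula: [H⁺] = 1.1074e-05

pH = 4.96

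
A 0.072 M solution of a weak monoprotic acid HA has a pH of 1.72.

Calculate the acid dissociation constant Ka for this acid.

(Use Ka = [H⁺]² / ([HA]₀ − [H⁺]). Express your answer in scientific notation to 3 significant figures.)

[H⁺] = 10^(−pH) = 10^(−1.72) = 1.905e-02 M. For HA ⇌ H⁺ + A⁻, Ka = [H⁺][A⁻]/[HA] = [H⁺]² / ([HA]₀ − [H⁺]) = (1.905e-02)² / (0.072 − 1.905e-02) = 6.86e-03.

K_a = 6.86e-03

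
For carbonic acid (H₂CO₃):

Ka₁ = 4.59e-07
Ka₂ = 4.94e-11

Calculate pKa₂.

pKa₂ = -log(Ka₂) = -log(4.94e-11) = 10.31.

pK_{a2} = 10.31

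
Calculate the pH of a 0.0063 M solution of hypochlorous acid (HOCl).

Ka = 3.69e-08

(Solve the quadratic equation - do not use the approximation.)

x² + Ka×x - Ka×C = 0. Using quadratic formula: [H⁺] = 1.5229e-05

pH = 4.82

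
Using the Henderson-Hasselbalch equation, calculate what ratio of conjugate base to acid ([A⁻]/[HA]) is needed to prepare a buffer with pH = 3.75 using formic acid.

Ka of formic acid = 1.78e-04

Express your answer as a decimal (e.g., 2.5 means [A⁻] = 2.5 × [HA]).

pKa = -log(1.78e-04) = 3.7496. pH = pKa + log([A⁻]/[HA]), so log([A⁻]/[HA]) = pH − pKa = 3.75 − 3.7496 = 0.0004. [A⁻]/[HA] = 10^(0.0004) = 1.00

[A⁻]/[HA] = 1.00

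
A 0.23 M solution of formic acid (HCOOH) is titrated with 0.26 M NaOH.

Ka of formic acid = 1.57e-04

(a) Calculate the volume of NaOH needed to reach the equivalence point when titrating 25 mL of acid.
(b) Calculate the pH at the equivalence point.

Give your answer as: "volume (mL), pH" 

moles acid = 0.23 × 25/1000 = 0.00575 mol; V_base = moles/0.26 × 1000 = 22.1 mL. At equivalence only the conjugate base is present: [A⁻] = 0.00575/0.047 = 1.2204e-01 M. Kb = Kw/Ka = 6.37e-11; [OH⁻] = √(Kb × [A⁻]) = 2.7881e-06; pOH = 5.55; pH = 14 - pOH = 8.45.

V = 22.1 mL, pH = 8.45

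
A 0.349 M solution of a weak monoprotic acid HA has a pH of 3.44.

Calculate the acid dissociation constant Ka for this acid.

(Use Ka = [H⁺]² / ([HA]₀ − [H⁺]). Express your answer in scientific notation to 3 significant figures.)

[H⁺] = 10^(−pH) = 10^(−3.44) = 3.631e-04 M. For HA ⇌ H⁺ + A⁻, Ka = [H⁺][A⁻]/[HA] = [H⁺]² / ([HA]₀ − [H⁺]) = (3.631e-04)² / (0.349 − 3.631e-04) = 3.78e-07.

K_a = 3.78e-07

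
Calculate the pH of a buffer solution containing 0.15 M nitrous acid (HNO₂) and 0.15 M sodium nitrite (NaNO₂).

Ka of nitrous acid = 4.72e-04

pKa = -log(4.72e-04) = 3.33. pH = pKa + log([A⁻]/[HA]) = 3.33 + log(0.15/0.15)

pH = 3.33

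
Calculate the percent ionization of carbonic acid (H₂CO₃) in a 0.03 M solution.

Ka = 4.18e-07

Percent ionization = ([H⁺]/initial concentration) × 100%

Using Ka equilibrium: x² + Ka×x - Ka×C = 0. Solving: [H⁺] = 1.1177e-04. Percent = (1.1177e-04/0.03) × 100

Percent ionization = 0.373%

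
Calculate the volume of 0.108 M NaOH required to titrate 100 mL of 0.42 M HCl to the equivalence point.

At equivalence: moles acid = moles base. moles HCl = 0.42 × 100/1000 = 0.042 mol. V_base = moles / 0.108 × 1000 = 388.9 mL.

V_{base} = 388.9 mL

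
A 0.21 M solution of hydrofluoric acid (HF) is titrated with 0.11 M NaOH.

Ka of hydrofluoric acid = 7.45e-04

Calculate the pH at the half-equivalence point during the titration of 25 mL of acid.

At half-equivalence [HA] = [A⁻], so Henderson-Hasselbalch gives pH = pKa = -log(7.45e-04) = 3.13.

pH = pKa = 3.13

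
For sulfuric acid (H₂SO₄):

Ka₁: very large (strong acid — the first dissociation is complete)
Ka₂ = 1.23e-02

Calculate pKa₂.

pKa₂ = -log(Ka₂) = -log(1.23e-02) = 1.91.

pK_{a2} = 1.91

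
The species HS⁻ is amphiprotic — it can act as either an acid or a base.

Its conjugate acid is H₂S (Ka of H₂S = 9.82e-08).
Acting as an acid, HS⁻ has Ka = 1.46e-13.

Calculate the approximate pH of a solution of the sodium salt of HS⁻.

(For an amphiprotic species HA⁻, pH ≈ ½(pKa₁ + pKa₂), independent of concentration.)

pKa₁ = -log(9.82e-08) = 7.01; pKa₂ = -log(1.46e-13) = 12.84. For an amphiprotic species, pH ≈ ½(pKa₁ + pKa₂) = ½(7.01 + 12.84) = 9.92.

pH = 9.92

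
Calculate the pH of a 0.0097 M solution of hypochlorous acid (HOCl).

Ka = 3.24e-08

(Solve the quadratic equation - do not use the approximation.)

x² + Ka×x - Ka×C = 0. Using quadratic formula: [H⁺] = 1.7712e-05

pH = 4.75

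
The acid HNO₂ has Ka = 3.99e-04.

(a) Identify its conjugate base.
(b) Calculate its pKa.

(a) The conjugate base is formed by removing one H⁺ from HNO₂, giving NO₂⁻. (b) pKa = -log(Ka) = -log(3.99e-04) = 3.40.

Conjugate base: NO₂⁻; pK_a = 3.40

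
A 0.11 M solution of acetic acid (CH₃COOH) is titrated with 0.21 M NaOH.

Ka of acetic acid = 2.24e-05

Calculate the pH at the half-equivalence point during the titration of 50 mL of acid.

At half-equivalence [HA] = [A⁻], so Henderson-Hasselbalch gives pH = pKa = -log(2.24e-05) = 4.65.

pH = pKa = 4.65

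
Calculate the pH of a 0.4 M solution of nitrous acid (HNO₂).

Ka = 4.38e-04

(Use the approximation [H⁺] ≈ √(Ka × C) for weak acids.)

[H⁺] = √(Ka × C) = √(4.38e-04 × 0.4) = 1.3236e-02. pH = -log(1.3236e-02)

pH = 1.88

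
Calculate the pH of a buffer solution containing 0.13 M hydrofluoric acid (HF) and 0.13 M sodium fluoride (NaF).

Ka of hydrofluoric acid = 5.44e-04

pKa = -log(5.44e-04) = 3.26. pH = pKa + log([A⁻]/[HA]) = 3.26 + log(0.13/0.13)

pH = 3.26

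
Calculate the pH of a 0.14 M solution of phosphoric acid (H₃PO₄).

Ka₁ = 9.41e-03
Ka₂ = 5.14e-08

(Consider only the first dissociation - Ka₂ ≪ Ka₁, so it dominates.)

First dissociation dominates. From Ka₁ = [H⁺][HA⁻]/[H₂A], x² + Ka₁·x − Ka₁·C = 0 with C = 0.14 M and Ka₁ = 9.41e-03. Solving: [H⁺] = (−Ka₁ + √(Ka₁² + 4·Ka₁·C)) / 2 = 3.1895e-02 M. pH = -log(3.1895e-02) = 1.50.

pH = 1.50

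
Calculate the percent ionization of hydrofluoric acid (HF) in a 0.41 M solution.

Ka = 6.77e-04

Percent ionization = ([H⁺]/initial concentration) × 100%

Using Ka equilibrium: x² + Ka×x - Ka×C = 0. Solving: [H⁺] = 1.6325e-02. Percent = (1.6325e-02/0.41) × 100

Percent ionization = 3.98%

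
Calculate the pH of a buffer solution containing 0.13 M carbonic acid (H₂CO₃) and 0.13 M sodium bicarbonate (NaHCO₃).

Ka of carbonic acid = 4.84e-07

pKa = -log(4.84e-07) = 6.32. pH = pKa + log([A⁻]/[HA]) = 6.32 + log(0.13/0.13)

pH = 6.32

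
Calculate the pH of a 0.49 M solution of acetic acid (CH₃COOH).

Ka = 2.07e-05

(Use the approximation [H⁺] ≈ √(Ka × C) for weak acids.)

[H⁺] = √(Ka × C) = √(2.07e-05 × 0.49) = 3.1848e-03. pH = -log(3.1848e-03)

pH = 2.50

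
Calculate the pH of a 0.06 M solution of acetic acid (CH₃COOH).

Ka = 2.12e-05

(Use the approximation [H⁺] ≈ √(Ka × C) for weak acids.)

[H⁺] = √(Ka × C) = √(2.12e-05 × 0.06) = 1.1278e-03. pH = -log(1.1278e-03)

pH = 2.95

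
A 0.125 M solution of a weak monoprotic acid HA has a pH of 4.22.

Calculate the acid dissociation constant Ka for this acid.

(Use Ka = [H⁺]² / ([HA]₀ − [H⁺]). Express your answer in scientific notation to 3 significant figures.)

[H⁺] = 10^(−pH) = 10^(−4.22) = 6.026e-05 M. For HA ⇌ H⁺ + A⁻, Ka = [H⁺][A⁻]/[HA] = [H⁺]² / ([HA]₀ − [H⁺]) = (6.026e-05)² / (0.125 − 6.026e-05) = 2.91e-08.

K_a = 2.91e-08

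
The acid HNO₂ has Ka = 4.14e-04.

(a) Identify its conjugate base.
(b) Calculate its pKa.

(a) The conjugate base is formed by removing one H⁺ from HNO₂, giving NO₂⁻. (b) pKa = -log(Ka) = -log(4.14e-04) = 3.38.

Conjugate base: NO₂⁻; pK_a = 3.38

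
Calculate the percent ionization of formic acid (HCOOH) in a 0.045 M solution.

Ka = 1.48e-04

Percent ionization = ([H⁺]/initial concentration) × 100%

Using Ka equilibrium: x² + Ka×x - Ka×C = 0. Solving: [H⁺] = 2.5078e-03. Percent = (2.5078e-03/0.045) × 100

Percent ionization = 5.57%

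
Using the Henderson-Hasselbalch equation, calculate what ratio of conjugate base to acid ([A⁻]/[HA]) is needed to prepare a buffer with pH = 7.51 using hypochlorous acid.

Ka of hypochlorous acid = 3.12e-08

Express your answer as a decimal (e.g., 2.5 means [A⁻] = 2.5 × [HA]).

pKa = -log(3.12e-08) = 7.5058. pH = pKa + log([A⁻]/[HA]), so log([A⁻]/[HA]) = pH − pKa = 7.51 − 7.5058 = 0.0042. [A⁻]/[HA] = 10^(0.0042) = 1.01

[A⁻]/[HA] = 1.01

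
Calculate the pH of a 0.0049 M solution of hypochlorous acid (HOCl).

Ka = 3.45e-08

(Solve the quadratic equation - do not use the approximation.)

x² + Ka×x - Ka×C = 0. Using quadratic formula: [H⁺] = 1.2985e-05

pH = 4.89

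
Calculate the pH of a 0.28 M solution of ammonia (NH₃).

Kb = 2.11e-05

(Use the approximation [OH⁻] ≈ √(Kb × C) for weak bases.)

[OH⁻] = √(Kb × C) = √(2.11e-05 × 0.28) = 2.4306e-03. pOH = 2.61, pH = 14 - pOH

pH = 11.39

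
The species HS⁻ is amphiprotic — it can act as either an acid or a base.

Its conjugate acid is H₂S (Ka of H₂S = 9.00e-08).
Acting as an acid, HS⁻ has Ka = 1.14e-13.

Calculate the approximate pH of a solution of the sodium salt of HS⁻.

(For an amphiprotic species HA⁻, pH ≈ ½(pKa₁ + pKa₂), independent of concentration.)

pKa₁ = -log(9.00e-08) = 7.05; pKa₂ = -log(1.14e-13) = 12.94. For an amphiprotic species, pH ≈ ½(pKa₁ + pKa₂) = ½(7.05 + 12.94) = 9.99.

pH = 9.99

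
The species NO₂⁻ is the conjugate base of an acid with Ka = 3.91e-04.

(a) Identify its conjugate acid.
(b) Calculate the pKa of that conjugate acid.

(a) The conjugate acid is formed by adding one H⁺ to NO₂⁻, giving HNO₂. (b) pKa = -log(Ka) = -log(3.91e-04) = 3.41.

Conjugate acid: HNO₂; pK_a = 3.41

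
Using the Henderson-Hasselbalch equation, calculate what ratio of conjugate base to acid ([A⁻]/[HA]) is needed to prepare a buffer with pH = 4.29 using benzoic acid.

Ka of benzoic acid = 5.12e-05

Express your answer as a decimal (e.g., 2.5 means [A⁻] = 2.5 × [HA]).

pKa = -log(5.12e-05) = 4.2907. pH = pKa + log([A⁻]/[HA]), so log([A⁻]/[HA]) = pH − pKa = 4.29 − 4.2907 = -0.0007. [A⁻]/[HA] = 10^(-0.0007) = 0.998

[A⁻]/[HA] = 0.998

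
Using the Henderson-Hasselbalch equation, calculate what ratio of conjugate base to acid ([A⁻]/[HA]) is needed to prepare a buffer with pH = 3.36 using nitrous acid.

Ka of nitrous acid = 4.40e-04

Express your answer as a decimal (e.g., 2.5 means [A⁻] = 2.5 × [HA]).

pKa = -log(4.40e-04) = 3.3565. pH = pKa + log([A⁻]/[HA]), so log([A⁻]/[HA]) = pH − pKa = 3.36 − 3.3565 = 0.0035. [A⁻]/[HA] = 10^(0.0035) = 1.01

[A⁻]/[HA] = 1.01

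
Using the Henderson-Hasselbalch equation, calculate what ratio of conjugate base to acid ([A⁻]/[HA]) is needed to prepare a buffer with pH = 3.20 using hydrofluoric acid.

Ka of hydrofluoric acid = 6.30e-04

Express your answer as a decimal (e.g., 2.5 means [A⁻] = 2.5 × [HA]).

pKa = -log(6.30e-04) = 3.2007. pH = pKa + log([A⁻]/[HA]), so log([A⁻]/[HA]) = pH − pKa = 3.20 − 3.2007 = -0.0007. [A⁻]/[HA] = 10^(-0.0007) = 0.998

[A⁻]/[HA] = 0.998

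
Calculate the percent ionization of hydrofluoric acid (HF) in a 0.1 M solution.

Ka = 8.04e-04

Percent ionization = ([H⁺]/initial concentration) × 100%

Using Ka equilibrium: x² + Ka×x - Ka×C = 0. Solving: [H⁺] = 8.5736e-03. Percent = (8.5736e-03/0.1) × 100

Percent ionization = 8.57%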